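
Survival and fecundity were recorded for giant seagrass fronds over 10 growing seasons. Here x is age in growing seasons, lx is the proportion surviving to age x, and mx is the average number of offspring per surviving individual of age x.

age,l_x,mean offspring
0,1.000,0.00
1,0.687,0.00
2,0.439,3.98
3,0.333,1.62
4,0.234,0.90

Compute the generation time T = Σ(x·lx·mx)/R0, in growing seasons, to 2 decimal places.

2.38

lx·mx: 0, 0, 1.74722, 0.53946, 0.2106 → R0 = 2.49728
x·lx·mx: 0, 0, 3.49444, 1.61838, 0.8424 → Σ = 5.95522
T = 5.95522 / 2.49728 = 2.384683… → 2.38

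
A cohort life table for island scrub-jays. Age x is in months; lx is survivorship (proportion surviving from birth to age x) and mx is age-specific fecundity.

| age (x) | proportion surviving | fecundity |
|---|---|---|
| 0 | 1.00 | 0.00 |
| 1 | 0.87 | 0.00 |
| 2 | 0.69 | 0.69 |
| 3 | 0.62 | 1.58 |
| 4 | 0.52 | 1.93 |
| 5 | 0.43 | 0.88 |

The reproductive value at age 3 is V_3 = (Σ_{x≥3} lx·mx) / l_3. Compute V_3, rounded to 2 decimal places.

3.81

lx·mx for x ≥ 3: 0.9796, 1.0036, 0.3784 → sum = 2.3616
V_3 = 2.3616 / l_3 = 2.3616 / 0.62 = 3.809032… → 3.81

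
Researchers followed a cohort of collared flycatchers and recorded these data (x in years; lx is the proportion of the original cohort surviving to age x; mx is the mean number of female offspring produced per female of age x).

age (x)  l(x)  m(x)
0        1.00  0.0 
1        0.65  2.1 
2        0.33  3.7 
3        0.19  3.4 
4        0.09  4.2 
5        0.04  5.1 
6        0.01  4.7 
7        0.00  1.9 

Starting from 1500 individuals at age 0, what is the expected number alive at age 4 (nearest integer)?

135

Expected survivors = N0 · l_4 = 1500 × 0.09 = 135 → 135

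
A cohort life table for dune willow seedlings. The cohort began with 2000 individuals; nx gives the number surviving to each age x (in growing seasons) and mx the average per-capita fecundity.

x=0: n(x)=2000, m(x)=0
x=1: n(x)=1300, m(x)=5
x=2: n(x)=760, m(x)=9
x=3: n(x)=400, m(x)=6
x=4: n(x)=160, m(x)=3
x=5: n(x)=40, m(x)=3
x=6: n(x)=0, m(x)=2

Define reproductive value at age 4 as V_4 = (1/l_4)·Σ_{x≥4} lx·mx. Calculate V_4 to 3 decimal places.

3.750

lx = nx/n0 = nx/2000: 1, 0.65, 0.38, 0.2, 0.08, 0.02, 0
lx·mx for x ≥ 4: 0.24, 0.06, 0 → sum = 0.3
V_4 = 0.3 / l_4 = 0.3 / 0.08 = 3.75 → 3.750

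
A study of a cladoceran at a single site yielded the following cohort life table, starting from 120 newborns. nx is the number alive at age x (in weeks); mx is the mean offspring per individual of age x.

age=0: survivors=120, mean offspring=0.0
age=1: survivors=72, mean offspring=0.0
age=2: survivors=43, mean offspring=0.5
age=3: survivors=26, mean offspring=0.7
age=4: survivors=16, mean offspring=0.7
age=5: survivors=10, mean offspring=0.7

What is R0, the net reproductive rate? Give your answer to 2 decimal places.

lx = nx/n0 = nx/120: 1, 0.6, 0.35833…, 0.21667…, 0.13333…, 0.08333…
lx·mx by age: 0, 0, 0.179167…, 0.151667…, 0.093333…, 0.058333…
R0 = Σ lx·mx = 0.4825… → 0.48

0.48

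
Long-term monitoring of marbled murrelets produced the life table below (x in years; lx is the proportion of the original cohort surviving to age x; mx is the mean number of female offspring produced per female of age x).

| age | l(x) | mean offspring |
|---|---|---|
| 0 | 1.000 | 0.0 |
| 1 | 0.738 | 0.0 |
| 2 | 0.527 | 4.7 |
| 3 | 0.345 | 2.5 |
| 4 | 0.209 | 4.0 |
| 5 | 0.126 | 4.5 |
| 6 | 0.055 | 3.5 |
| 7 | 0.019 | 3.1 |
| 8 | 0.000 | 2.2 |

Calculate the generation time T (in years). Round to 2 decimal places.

3.06

lx·mx: 0, 0, 2.4769, 0.8625, 0.836, 0.567, 0.1925, 0.0589, 0 → R0 = 4.9938
x·lx·mx: 0, 0, 4.9538, 2.5875, 3.344, 2.835, 1.155, 0.4123, 0 → Σ = 15.2876
T = 15.2876 / 4.9938 = 3.061316… → 3.06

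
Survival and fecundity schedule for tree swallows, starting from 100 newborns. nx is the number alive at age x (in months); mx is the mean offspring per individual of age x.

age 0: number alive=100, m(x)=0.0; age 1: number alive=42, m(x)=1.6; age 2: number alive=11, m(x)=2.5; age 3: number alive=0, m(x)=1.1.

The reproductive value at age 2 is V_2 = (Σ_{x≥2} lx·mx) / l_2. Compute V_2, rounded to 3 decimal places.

2.500

lx = nx/n0 = nx/100: 1, 0.42, 0.11, 0
lx·mx for x ≥ 2: 0.275, 0 → sum = 0.275
V_2 = 0.275 / l_2 = 0.275 / 0.11 = 2.5 → 2.500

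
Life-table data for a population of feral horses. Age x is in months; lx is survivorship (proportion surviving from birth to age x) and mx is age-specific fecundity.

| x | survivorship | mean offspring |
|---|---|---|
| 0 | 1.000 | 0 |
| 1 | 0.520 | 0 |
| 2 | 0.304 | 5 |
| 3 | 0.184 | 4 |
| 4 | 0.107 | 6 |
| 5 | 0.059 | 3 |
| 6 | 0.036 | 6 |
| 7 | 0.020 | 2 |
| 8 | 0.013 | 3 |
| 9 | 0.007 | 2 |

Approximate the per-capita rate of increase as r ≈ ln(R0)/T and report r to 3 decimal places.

R0 = Σ lx·mx = 0 + 0 + 1.52 + 0.736 + 0.642 + 0.177 + 0.216 + 0.04 + 0.039 + 0.014 = 3.384
Σ x·lx·mx = 10.715; T = 10.715/3.384 = 3.16637…
r ≈ ln(R0)/T = ln(3.384)/3.16637… = 0.385… → 0.385

0.385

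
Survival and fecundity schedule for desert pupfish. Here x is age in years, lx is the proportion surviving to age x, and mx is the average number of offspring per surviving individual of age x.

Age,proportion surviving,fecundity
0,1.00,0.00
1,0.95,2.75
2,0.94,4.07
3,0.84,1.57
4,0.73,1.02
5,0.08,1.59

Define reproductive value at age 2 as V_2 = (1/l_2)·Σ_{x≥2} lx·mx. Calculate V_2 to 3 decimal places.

6.400

lx·mx for x ≥ 2: 3.8258, 1.3188, 0.7446, 0.1272 → sum = 6.0164
V_2 = 6.0164 / l_2 = 6.0164 / 0.94 = 6.400426… → 6.400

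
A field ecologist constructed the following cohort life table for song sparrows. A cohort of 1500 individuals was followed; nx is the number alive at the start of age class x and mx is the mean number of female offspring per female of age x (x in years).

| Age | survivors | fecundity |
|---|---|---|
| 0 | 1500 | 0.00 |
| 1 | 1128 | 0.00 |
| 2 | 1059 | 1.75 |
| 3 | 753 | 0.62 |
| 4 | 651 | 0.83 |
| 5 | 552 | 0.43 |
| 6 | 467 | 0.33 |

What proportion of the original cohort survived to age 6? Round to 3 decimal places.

l_6 = n_6/n_0 = 467/1500 = 0.311333… → 0.311

0.311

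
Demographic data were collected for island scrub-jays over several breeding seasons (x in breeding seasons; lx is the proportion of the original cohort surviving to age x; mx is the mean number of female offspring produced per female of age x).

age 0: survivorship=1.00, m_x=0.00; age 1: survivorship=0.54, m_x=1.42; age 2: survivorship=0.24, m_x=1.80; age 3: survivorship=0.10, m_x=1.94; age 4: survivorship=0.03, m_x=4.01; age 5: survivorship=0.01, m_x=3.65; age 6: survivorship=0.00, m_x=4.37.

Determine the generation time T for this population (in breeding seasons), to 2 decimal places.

1.86

lx·mx: 0, 0.7668, 0.432, 0.194, 0.1203, 0.0365, 0 → R0 = 1.5496
x·lx·mx: 0, 0.7668, 0.864, 0.582, 0.4812, 0.1825, 0 → Σ = 2.8765
T = 2.8765 / 1.5496 = 1.856285… → 1.86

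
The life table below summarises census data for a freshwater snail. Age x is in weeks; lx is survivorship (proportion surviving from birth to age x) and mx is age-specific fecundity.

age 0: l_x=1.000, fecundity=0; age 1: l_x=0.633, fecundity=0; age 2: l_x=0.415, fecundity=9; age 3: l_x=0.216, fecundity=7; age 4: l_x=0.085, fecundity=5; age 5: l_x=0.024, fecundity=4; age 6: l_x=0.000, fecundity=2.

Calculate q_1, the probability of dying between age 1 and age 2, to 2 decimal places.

q_1 = (l_1 − l_2) / l_1 = (0.633 − 0.415) / 0.633
     = 0.218 / 0.633 = 0.344392… → 0.34

0.34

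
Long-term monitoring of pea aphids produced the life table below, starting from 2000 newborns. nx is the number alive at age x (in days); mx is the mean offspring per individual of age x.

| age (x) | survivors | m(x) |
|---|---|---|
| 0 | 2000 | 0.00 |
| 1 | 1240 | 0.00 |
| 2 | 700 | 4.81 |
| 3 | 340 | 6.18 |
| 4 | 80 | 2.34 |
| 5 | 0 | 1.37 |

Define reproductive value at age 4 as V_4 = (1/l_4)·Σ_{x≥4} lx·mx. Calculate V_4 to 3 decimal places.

2.340

lx = nx/n0 = nx/2000: 1, 0.62, 0.35, 0.17, 0.04, 0
lx·mx for x ≥ 4: 0.0936, 0 → sum = 0.0936
V_4 = 0.0936 / l_4 = 0.0936 / 0.04 = 2.34 → 2.340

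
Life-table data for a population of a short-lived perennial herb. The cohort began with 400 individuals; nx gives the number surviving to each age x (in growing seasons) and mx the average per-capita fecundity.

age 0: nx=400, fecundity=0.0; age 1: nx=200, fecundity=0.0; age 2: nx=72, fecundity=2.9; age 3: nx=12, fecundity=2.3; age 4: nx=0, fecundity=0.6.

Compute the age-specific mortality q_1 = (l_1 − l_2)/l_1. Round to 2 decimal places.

lx = nx/n0 = nx/400: 1, 0.5, 0.18, 0.03, 0
q_1 = (l_1 − l_2) / l_1 = (0.5 − 0.18) / 0.5
     = 0.32 / 0.5 = 0.64 → 0.64

0.64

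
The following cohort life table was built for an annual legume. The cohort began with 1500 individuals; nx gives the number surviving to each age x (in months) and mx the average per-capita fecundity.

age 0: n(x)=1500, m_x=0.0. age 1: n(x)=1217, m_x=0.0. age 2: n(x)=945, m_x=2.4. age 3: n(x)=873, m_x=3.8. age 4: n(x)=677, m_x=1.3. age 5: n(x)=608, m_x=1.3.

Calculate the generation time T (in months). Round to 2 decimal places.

3.03

lx = nx/n0 = nx/1500: 1, 0.81133…, 0.63, 0.582, 0.45133…, 0.40533…
lx·mx: 0, 0, 1.512, 2.2116, 0.586733…, 0.526933… → R0 = 4.837267…
x·lx·mx: 0, 0, 3.024, 6.6348, 2.346933…, 2.634667… → Σ = 14.6404…
T = 14.6404… / 4.837267… = 3.026585… → 3.03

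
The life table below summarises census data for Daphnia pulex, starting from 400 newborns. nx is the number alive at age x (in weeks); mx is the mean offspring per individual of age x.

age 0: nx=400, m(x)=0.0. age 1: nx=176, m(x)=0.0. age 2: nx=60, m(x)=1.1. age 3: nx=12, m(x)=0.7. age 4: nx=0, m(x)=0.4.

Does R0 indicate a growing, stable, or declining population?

lx = nx/n0 = nx/400: 1, 0.44, 0.15, 0.03, 0
R0 = Σ lx·mx = 0 + 0 + 0.165 + 0.021 + 0 = 0.186
R0 < 1, so the population is declining.

declining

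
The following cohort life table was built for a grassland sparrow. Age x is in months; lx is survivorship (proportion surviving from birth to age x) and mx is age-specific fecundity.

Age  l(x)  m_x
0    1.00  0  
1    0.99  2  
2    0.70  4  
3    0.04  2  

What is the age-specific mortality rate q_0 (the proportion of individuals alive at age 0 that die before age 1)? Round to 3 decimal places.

0.010

q_0 = (l_0 − l_1) / l_0 = (1 − 0.99) / 1
     = 0.01 / 1 = 0.01 → 0.010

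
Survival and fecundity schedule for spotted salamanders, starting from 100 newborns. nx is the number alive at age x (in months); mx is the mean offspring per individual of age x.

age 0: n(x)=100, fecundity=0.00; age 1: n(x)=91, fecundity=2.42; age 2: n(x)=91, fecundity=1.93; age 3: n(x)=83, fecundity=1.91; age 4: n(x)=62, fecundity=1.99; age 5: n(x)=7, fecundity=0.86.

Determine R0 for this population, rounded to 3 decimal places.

6.838

lx = nx/n0 = nx/100: 1, 0.91, 0.91, 0.83, 0.62, 0.07
lx·mx by age: 0, 2.2022, 1.7563, 1.5853, 1.2338, 0.0602
R0 = Σ lx·mx = 6.8378 → 6.838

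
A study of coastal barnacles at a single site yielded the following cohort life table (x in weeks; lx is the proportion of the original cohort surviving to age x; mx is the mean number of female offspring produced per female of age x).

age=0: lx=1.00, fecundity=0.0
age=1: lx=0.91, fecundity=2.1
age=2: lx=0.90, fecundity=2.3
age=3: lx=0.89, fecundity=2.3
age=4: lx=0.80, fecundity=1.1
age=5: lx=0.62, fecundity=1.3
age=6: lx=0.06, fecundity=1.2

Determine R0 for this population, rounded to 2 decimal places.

lx·mx by age: 0, 1.911, 2.07, 2.047, 0.88, 0.806, 0.072
R0 = Σ lx·mx = 7.786 → 7.79

7.79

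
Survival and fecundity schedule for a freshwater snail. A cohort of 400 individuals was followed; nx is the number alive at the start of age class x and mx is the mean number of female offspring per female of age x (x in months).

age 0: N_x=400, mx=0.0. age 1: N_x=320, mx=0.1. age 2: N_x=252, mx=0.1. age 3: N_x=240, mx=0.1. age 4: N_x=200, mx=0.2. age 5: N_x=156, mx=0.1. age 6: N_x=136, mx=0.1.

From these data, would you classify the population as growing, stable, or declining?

lx = nx/n0 = nx/400: 1, 0.8, 0.63, 0.6, 0.5, 0.39, 0.34
R0 = Σ lx·mx = 0 + 0.08 + 0.063 + 0.06 + 0.1 + 0.039 + 0.034 = 0.376
R0 < 1, so the population is declining.

declining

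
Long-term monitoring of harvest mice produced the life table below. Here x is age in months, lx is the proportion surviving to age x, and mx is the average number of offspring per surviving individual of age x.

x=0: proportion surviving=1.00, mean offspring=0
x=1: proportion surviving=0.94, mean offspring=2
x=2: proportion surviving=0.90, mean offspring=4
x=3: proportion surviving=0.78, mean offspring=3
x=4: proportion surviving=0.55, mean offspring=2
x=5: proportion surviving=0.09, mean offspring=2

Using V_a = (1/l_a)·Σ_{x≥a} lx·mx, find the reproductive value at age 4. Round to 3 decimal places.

lx·mx for x ≥ 4: 1.1, 0.18 → sum = 1.28
V_4 = 1.28 / l_4 = 1.28 / 0.55 = 2.327273… → 2.327

2.327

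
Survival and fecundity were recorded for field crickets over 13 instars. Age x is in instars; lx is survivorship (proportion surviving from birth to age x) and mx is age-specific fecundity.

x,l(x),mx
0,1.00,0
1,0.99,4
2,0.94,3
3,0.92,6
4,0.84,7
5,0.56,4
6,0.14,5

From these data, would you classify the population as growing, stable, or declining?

R0 = Σ lx·mx = 0 + 3.96 + 2.82 + 5.52 + 5.88 + 2.24 + 0.7 = 21.12
R0 > 1, so the population is growing.

growing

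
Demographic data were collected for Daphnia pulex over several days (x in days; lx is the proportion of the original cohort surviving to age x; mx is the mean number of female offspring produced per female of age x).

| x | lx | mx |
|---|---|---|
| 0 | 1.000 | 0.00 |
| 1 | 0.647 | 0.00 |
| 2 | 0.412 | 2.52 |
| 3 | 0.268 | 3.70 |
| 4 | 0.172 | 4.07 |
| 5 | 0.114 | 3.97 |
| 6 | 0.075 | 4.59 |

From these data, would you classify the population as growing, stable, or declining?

growing

R0 = Σ lx·mx = 0 + 0 + 1.03824 + 0.9916 + 0.70004 + 0.45258 + 0.34425 = 3.52671
R0 > 1, so the population is growing.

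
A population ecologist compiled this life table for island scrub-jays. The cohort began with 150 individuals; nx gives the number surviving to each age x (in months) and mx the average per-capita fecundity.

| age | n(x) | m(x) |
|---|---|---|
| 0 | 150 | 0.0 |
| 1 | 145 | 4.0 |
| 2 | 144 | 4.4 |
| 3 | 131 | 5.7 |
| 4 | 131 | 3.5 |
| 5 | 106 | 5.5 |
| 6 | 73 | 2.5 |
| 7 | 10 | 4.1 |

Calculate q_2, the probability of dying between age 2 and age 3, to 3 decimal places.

lx = nx/n0 = nx/150: 1, 0.96667…, 0.96, 0.87333…, 0.87333…, 0.70667…, 0.48667…, 0.06667…
q_2 = (l_2 − l_3) / l_2 = (0.96 − 0.873333…) / 0.96
     = 0.086667… / 0.96 = 0.090278… → 0.090

0.090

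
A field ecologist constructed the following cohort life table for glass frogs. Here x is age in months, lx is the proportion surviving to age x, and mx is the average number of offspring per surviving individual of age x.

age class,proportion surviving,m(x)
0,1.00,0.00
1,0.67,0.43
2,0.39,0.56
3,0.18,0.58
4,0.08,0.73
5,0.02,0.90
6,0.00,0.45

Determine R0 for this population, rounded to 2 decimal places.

0.69

lx·mx by age: 0, 0.2881, 0.2184, 0.1044, 0.0584, 0.018, 0
R0 = Σ lx·mx = 0.6873 → 0.69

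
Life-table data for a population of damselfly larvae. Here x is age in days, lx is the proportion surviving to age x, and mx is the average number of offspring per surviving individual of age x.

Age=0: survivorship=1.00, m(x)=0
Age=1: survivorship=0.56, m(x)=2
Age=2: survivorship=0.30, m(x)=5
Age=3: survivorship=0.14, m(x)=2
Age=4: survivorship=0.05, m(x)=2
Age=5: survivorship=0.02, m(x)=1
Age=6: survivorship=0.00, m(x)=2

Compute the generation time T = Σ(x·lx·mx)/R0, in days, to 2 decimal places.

1.81

lx·mx: 0, 1.12, 1.5, 0.28, 0.1, 0.02, 0 → R0 = 3.02
x·lx·mx: 0, 1.12, 3, 0.84, 0.4, 0.1, 0 → Σ = 5.46
T = 5.46 / 3.02 = 1.807947… → 1.81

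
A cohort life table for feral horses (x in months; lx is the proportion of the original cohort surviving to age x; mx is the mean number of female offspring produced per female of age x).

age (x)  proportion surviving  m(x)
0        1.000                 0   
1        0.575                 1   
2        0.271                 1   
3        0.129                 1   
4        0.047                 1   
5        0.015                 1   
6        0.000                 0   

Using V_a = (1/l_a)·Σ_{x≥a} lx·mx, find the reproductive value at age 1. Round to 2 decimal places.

1.80

lx·mx for x ≥ 1: 0.575, 0.271, 0.129, 0.047, 0.015, 0 → sum = 1.037
V_1 = 1.037 / l_1 = 1.037 / 0.575 = 1.803478… → 1.80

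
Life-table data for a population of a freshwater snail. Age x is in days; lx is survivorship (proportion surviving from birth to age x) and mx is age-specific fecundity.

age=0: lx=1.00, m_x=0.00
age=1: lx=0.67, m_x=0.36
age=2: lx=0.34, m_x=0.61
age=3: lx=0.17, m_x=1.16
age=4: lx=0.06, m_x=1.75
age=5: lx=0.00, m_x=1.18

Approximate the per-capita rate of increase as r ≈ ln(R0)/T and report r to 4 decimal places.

-0.1290

R0 = Σ lx·mx = 0 + 0.2412 + 0.2074 + 0.1972 + 0.105 + 0 = 0.7508
Σ x·lx·mx = 1.6676; T = 1.6676/0.7508 = 2.2211…
r ≈ ln(R0)/T = ln(0.7508)/2.2211… = -0.129043… → -0.1290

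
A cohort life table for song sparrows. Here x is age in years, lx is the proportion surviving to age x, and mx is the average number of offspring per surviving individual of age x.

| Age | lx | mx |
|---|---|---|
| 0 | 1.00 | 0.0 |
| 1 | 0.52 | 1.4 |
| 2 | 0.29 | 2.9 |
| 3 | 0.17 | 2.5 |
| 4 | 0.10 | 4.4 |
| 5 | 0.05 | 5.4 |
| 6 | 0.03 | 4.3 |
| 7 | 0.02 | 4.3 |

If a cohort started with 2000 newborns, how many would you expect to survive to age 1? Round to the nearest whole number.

1040

Expected survivors = N0 · l_1 = 2000 × 0.52 = 1040 → 1040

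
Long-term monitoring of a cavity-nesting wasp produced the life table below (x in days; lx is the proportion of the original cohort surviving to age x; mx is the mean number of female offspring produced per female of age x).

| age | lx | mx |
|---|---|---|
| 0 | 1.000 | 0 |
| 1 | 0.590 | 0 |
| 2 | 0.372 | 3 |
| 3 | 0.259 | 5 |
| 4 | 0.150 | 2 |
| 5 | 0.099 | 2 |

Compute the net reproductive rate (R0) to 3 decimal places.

2.909

lx·mx by age: 0, 0, 1.116, 1.295, 0.3, 0.198
R0 = Σ lx·mx = 2.909 → 2.909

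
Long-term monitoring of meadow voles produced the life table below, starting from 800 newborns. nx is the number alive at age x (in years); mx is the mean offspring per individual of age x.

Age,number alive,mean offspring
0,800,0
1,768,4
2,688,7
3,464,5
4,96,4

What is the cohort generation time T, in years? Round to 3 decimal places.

2.002

lx = nx/n0 = nx/800: 1, 0.96, 0.86, 0.58, 0.12
lx·mx: 0, 3.84, 6.02, 2.9, 0.48 → R0 = 13.24
x·lx·mx: 0, 3.84, 12.04, 8.7, 1.92 → Σ = 26.5
T = 26.5 / 13.24 = 2.001511… → 2.002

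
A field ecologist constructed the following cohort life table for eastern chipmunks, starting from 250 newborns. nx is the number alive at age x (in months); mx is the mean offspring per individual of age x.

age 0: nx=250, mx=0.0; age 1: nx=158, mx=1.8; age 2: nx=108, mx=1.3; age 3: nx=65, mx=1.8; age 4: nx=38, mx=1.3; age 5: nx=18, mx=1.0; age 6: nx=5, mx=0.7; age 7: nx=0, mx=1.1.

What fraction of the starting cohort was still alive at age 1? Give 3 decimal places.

0.632

l_1 = n_1/n_0 = 158/250 = 0.632 → 0.632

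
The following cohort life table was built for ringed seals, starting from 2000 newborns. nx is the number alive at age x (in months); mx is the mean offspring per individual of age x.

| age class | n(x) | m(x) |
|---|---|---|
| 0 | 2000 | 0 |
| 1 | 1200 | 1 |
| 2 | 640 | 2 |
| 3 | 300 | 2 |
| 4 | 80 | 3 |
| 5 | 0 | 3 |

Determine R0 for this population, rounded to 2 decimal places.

1.66

lx = nx/n0 = nx/2000: 1, 0.6, 0.32, 0.15, 0.04, 0
lx·mx by age: 0, 0.6, 0.64, 0.3, 0.12, 0
R0 = Σ lx·mx = 1.66 → 1.66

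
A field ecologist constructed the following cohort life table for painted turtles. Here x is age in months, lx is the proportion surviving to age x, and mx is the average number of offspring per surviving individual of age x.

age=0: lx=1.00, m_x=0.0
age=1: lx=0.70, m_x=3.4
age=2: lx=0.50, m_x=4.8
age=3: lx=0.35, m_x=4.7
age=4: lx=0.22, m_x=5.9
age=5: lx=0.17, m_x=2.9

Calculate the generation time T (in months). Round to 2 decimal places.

lx·mx: 0, 2.38, 2.4, 1.645, 1.298, 0.493 → R0 = 8.216
x·lx·mx: 0, 2.38, 4.8, 4.935, 5.192, 2.465 → Σ = 19.772
T = 19.772 / 8.216 = 2.406524… → 2.41

2.41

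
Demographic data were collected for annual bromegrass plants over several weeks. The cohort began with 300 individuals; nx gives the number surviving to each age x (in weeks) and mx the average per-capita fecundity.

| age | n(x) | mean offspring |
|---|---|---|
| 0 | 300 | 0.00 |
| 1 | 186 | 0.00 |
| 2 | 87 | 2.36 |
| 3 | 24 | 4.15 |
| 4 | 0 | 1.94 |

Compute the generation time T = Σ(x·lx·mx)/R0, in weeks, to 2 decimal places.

lx = nx/n0 = nx/300: 1, 0.62, 0.29, 0.08, 0
lx·mx: 0, 0, 0.6844, 0.332, 0 → R0 = 1.0164
x·lx·mx: 0, 0, 1.3688, 0.996, 0 → Σ = 2.3648
T = 2.3648 / 1.0164 = 2.326643… → 2.33

2.33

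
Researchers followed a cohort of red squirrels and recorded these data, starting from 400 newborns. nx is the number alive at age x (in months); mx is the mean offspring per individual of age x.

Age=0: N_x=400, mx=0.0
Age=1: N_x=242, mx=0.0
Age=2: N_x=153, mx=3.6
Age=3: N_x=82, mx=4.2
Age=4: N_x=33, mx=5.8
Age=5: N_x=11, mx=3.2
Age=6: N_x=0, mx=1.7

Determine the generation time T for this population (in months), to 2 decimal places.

lx = nx/n0 = nx/400: 1, 0.605, 0.3825, 0.205, 0.0825, 0.0275, 0
lx·mx: 0, 0, 1.377, 0.861, 0.4785, 0.088, 0 → R0 = 2.8045
x·lx·mx: 0, 0, 2.754, 2.583, 1.914, 0.44, 0 → Σ = 7.691
T = 7.691 / 2.8045 = 2.742378… → 2.74

2.74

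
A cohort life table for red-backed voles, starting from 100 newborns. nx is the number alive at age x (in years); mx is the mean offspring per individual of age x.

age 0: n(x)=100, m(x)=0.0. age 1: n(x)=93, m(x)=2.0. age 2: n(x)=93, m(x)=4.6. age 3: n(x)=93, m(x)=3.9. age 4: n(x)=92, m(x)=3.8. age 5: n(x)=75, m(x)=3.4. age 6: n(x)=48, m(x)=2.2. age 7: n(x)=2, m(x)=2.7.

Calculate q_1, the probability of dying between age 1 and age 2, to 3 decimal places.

0.000

lx = nx/n0 = nx/100: 1, 0.93, 0.93, 0.93, 0.92, 0.75, 0.48, 0.02
q_1 = (l_1 − l_2) / l_1 = (0.93 − 0.93) / 0.93
     = 0 / 0.93 = 0 → 0.000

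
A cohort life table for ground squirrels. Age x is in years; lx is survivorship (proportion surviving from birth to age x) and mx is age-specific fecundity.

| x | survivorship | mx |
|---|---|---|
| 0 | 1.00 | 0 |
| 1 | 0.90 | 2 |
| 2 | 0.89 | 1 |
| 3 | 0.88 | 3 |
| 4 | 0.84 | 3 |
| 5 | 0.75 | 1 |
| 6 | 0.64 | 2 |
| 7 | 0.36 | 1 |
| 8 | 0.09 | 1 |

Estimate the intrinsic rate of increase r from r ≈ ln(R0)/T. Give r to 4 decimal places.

0.6654

R0 = Σ lx·mx = 0 + 1.8 + 0.89 + 2.64 + 2.52 + 0.75 + 1.28 + 0.36 + 0.09 = 10.33
Σ x·lx·mx = 36.25; T = 36.25/10.33 = 3.5092…
r ≈ ln(R0)/T = ln(10.33)/3.5092… = 0.665409… → 0.6654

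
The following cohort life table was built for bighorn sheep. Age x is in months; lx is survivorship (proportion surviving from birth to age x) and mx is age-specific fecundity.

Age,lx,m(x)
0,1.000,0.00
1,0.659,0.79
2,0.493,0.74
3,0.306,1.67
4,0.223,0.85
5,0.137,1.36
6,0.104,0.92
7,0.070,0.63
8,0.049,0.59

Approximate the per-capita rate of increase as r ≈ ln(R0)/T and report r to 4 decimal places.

R0 = Σ lx·mx = 0 + 0.52061 + 0.36482 + 0.51102 + 0.18955 + 0.18632 + 0.09568 + 0.0441 + 0.02891 = 1.94101
Σ x·lx·mx = 5.58717; T = 5.58717/1.94101 = 2.87849…
r ≈ ln(R0)/T = ln(1.94101)/2.87849… = 0.230402… → 0.2304

0.2304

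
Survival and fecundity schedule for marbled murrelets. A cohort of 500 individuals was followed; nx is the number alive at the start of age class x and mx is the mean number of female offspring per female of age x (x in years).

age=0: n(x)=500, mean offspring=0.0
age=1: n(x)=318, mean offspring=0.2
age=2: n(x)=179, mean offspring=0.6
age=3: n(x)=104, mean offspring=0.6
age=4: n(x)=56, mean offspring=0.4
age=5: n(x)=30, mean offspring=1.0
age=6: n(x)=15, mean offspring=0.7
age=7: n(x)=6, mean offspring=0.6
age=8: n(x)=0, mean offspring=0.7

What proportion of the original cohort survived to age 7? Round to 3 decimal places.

0.012

l_7 = n_7/n_0 = 6/500 = 0.012 → 0.012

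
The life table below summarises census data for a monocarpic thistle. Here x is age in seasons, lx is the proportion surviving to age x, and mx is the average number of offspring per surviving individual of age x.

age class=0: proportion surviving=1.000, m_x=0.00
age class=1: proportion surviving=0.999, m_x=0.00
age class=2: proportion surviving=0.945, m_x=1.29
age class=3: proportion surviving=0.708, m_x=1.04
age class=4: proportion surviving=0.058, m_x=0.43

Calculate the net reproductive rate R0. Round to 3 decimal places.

lx·mx by age: 0, 0, 1.21905, 0.73632, 0.02494
R0 = Σ lx·mx = 1.98031 → 1.980

1.980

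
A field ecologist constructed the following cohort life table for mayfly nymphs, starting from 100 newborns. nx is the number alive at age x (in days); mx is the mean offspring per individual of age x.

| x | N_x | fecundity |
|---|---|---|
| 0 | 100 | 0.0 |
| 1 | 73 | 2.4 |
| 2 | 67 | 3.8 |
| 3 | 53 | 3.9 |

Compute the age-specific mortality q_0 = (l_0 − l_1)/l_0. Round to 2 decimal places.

0.27

lx = nx/n0 = nx/100: 1, 0.73, 0.67, 0.53
q_0 = (l_0 − l_1) / l_0 = (1 − 0.73) / 1
     = 0.27 / 1 = 0.27 → 0.27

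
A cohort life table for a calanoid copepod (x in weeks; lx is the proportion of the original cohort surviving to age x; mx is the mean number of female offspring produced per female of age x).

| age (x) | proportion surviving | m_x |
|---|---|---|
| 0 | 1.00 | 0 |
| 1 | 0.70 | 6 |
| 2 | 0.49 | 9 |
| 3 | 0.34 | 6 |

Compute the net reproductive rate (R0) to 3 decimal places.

lx·mx by age: 0, 4.2, 4.41, 2.04
R0 = Σ lx·mx = 10.65 → 10.650

10.650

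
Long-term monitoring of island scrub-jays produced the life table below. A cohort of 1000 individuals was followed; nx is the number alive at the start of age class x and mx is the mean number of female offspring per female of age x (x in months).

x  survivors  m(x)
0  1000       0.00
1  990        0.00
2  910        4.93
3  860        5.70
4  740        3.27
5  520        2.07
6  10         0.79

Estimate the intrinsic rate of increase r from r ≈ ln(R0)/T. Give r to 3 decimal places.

lx = nx/n0 = nx/1000: 1, 0.99, 0.91, 0.86, 0.74, 0.52, 0.01
R0 = Σ lx·mx = 0 + 0 + 4.4863 + 4.902 + 2.4198 + 1.0764 + 0.0079 = 12.8924
Σ x·lx·mx = 38.7872; T = 38.7872/12.8924 = 3.00853…
r ≈ ln(R0)/T = ln(12.8924)/3.00853… = 0.8498… → 0.850

0.850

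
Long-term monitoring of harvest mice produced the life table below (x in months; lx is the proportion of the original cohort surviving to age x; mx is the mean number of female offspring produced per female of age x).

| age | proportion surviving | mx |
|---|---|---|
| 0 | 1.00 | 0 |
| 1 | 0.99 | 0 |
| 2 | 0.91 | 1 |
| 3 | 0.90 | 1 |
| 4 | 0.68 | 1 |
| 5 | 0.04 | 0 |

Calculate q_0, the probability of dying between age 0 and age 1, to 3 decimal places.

q_0 = (l_0 − l_1) / l_0 = (1 − 0.99) / 1
     = 0.01 / 1 = 0.01 → 0.010

0.010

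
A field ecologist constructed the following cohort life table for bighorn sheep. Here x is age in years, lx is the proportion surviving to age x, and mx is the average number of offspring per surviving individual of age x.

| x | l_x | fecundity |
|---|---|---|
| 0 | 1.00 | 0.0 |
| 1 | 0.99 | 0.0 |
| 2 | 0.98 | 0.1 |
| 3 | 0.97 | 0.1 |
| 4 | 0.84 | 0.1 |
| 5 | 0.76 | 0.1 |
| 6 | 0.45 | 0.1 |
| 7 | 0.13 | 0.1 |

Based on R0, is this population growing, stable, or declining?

R0 = Σ lx·mx = 0 + 0 + 0.098 + 0.097 + 0.084 + 0.076 + 0.045 + 0.013 = 0.413
R0 < 1, so the population is declining.

declining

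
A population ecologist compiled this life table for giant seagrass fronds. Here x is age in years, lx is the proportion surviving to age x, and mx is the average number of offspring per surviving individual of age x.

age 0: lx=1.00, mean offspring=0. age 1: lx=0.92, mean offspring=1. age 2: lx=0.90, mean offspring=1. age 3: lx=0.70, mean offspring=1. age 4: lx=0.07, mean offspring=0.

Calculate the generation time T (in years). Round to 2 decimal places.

1.91

lx·mx: 0, 0.92, 0.9, 0.7, 0 → R0 = 2.52
x·lx·mx: 0, 0.92, 1.8, 2.1, 0 → Σ = 4.82
T = 4.82 / 2.52 = 1.912698… → 1.91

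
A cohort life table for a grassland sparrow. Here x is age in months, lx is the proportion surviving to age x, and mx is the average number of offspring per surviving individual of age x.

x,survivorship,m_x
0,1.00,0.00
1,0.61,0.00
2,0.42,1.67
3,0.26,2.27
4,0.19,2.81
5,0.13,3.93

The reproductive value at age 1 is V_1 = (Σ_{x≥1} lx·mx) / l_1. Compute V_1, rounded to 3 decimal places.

lx·mx for x ≥ 1: 0, 0.7014, 0.5902, 0.5339, 0.5109 → sum = 2.3364
V_1 = 2.3364 / l_1 = 2.3364 / 0.61 = 3.830164… → 3.830

3.830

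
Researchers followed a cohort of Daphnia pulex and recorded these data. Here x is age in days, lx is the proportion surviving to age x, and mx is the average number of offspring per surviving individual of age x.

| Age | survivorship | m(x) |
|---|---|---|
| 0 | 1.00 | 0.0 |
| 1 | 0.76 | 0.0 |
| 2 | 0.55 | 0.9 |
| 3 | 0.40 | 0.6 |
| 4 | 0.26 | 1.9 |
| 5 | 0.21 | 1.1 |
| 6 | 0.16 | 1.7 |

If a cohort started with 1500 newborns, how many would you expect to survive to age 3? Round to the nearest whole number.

600

Expected survivors = N0 · l_3 = 1500 × 0.40 = 600 → 600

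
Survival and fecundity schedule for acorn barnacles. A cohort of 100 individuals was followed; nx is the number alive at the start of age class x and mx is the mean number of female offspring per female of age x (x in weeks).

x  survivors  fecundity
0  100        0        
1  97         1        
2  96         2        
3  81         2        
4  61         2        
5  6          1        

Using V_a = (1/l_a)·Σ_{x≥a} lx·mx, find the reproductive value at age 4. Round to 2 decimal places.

2.10

lx = nx/n0 = nx/100: 1, 0.97, 0.96, 0.81, 0.61, 0.06
lx·mx for x ≥ 4: 1.22, 0.06 → sum = 1.28
V_4 = 1.28 / l_4 = 1.28 / 0.61 = 2.098361… → 2.10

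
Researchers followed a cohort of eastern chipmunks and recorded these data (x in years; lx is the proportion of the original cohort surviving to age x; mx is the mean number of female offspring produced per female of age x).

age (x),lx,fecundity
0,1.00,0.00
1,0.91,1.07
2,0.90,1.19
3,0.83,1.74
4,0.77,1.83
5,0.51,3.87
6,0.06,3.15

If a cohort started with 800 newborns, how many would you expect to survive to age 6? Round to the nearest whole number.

48

Expected survivors = N0 · l_6 = 800 × 0.06 = 48 → 48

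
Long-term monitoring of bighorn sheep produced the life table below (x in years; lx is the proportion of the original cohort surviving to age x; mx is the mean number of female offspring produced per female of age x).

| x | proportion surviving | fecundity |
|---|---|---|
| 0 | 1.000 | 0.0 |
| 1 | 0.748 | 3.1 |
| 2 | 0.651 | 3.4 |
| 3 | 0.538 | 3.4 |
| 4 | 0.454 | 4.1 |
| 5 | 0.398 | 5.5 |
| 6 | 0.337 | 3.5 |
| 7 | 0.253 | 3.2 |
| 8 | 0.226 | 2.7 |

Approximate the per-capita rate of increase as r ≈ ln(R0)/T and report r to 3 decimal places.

R0 = Σ lx·mx = 0 + 2.3188 + 2.2134 + 1.8292 + 1.8614 + 2.189 + 1.1795 + 0.8096 + 0.6102 = 13.0111
Σ x·lx·mx = 48.2496; T = 48.2496/13.0111 = 3.70834…
r ≈ ln(R0)/T = ln(13.0111)/3.70834… = 0.6919… → 0.692

0.692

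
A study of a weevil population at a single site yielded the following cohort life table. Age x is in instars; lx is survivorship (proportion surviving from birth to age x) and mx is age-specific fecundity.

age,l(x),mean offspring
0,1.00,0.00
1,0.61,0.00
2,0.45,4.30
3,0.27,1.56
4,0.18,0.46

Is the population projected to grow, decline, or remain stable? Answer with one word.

growing

R0 = Σ lx·mx = 0 + 0 + 1.935 + 0.4212 + 0.0828 = 2.439
R0 > 1, so the population is growing.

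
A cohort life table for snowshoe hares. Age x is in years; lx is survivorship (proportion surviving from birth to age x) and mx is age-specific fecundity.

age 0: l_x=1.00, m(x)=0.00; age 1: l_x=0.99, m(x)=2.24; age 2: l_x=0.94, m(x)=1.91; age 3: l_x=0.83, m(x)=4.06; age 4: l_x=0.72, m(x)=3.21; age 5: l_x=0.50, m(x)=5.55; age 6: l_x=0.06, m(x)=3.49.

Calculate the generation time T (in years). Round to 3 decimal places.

3.178

lx·mx: 0, 2.2176, 1.7954, 3.3698, 2.3112, 2.775, 0.2094 → R0 = 12.6784
x·lx·mx: 0, 2.2176, 3.5908, 10.1094, 9.2448, 13.875, 1.2564 → Σ = 40.294
T = 40.294 / 12.6784 = 3.178161… → 3.178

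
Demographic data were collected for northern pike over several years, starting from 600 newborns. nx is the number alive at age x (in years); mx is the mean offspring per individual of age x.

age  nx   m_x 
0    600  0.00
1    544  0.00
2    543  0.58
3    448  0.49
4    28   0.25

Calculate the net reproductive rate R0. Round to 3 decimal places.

0.902

lx = nx/n0 = nx/600: 1, 0.90667…, 0.905, 0.74667…, 0.04667…
lx·mx by age: 0, 0, 0.5249, 0.365867…, 0.011667…
R0 = Σ lx·mx = 0.902433… → 0.902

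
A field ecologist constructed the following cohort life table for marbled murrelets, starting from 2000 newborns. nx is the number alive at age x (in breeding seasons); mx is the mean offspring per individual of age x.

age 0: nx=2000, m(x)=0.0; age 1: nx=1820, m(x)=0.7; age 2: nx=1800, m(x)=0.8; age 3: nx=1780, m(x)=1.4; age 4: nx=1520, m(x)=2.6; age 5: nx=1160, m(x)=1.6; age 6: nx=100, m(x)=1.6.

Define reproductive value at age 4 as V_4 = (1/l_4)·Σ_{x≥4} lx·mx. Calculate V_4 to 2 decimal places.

3.93

lx = nx/n0 = nx/2000: 1, 0.91, 0.9, 0.89, 0.76, 0.58, 0.05
lx·mx for x ≥ 4: 1.976, 0.928, 0.08 → sum = 2.984
V_4 = 2.984 / l_4 = 2.984 / 0.76 = 3.926316… → 3.93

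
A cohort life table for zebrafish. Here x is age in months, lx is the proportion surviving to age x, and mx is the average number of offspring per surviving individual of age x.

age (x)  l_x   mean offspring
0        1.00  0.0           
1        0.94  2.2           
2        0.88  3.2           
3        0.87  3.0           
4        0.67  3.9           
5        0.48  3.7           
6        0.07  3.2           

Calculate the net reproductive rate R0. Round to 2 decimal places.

lx·mx by age: 0, 2.068, 2.816, 2.61, 2.613, 1.776, 0.224
R0 = Σ lx·mx = 12.107 → 12.11

12.11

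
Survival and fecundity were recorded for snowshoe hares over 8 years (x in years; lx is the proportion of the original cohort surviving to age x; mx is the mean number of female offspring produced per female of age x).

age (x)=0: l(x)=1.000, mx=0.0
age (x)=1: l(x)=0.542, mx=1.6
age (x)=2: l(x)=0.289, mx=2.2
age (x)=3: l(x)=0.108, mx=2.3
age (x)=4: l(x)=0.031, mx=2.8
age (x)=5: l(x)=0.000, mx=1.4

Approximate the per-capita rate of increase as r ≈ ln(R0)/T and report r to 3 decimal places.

R0 = Σ lx·mx = 0 + 0.8672 + 0.6358 + 0.2484 + 0.0868 + 0 = 1.8382
Σ x·lx·mx = 3.2312; T = 3.2312/1.8382 = 1.75781…
r ≈ ln(R0)/T = ln(1.8382)/1.75781… = 0.34633… → 0.346

0.346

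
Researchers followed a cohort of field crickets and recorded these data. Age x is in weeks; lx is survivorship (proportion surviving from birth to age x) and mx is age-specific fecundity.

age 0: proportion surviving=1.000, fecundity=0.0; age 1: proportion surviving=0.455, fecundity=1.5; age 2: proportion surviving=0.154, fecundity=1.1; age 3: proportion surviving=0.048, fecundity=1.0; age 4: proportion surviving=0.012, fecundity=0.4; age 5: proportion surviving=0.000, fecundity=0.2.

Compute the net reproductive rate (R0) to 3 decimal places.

lx·mx by age: 0, 0.6825, 0.1694, 0.048, 0.0048, 0
R0 = Σ lx·mx = 0.9047 → 0.905

0.905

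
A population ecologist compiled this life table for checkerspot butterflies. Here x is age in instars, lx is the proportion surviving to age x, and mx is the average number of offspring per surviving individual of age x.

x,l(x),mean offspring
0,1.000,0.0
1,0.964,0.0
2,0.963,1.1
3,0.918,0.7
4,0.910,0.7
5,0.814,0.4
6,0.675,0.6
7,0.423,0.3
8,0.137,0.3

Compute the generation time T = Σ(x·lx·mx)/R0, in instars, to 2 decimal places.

3.67

lx·mx: 0, 0, 1.0593, 0.6426, 0.637, 0.3256, 0.405, 0.1269, 0.0411 → R0 = 3.2375
x·lx·mx: 0, 0, 2.1186, 1.9278, 2.548, 1.628, 2.43, 0.8883, 0.3288 → Σ = 11.8695
T = 11.8695 / 3.2375 = 3.666255… → 3.67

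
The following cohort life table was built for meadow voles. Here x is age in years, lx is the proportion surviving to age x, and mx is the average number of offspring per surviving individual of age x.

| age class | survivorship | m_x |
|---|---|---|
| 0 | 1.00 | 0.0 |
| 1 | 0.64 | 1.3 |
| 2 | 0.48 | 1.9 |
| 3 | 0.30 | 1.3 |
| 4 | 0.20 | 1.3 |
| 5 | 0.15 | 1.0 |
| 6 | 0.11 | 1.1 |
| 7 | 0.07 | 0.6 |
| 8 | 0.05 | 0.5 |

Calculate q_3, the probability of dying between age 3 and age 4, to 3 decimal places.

0.333

q_3 = (l_3 − l_4) / l_3 = (0.3 − 0.2) / 0.3
     = 0.1 / 0.3 = 0.333333… → 0.333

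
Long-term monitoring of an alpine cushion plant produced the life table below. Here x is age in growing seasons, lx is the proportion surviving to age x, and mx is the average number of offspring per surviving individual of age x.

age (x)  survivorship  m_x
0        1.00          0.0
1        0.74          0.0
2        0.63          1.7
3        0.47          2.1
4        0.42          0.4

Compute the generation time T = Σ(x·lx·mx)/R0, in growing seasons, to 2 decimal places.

2.59

lx·mx: 0, 0, 1.071, 0.987, 0.168 → R0 = 2.226
x·lx·mx: 0, 0, 2.142, 2.961, 0.672 → Σ = 5.775
T = 5.775 / 2.226 = 2.59434… → 2.59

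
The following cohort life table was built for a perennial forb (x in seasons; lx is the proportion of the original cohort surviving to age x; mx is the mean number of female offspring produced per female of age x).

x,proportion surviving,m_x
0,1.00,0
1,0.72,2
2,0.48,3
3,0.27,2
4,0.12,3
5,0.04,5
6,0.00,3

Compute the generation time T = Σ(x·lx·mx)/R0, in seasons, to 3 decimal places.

2.106

lx·mx: 0, 1.44, 1.44, 0.54, 0.36, 0.2, 0 → R0 = 3.98
x·lx·mx: 0, 1.44, 2.88, 1.62, 1.44, 1, 0 → Σ = 8.38
T = 8.38 / 3.98 = 2.105528… → 2.106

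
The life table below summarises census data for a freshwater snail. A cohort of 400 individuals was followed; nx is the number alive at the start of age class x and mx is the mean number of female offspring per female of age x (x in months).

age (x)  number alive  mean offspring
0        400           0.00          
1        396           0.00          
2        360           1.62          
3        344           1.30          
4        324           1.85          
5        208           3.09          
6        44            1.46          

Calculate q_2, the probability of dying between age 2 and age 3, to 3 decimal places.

lx = nx/n0 = nx/400: 1, 0.99, 0.9, 0.86, 0.81, 0.52, 0.11
q_2 = (l_2 − l_3) / l_2 = (0.9 − 0.86) / 0.9
     = 0.04 / 0.9 = 0.044444… → 0.044

0.044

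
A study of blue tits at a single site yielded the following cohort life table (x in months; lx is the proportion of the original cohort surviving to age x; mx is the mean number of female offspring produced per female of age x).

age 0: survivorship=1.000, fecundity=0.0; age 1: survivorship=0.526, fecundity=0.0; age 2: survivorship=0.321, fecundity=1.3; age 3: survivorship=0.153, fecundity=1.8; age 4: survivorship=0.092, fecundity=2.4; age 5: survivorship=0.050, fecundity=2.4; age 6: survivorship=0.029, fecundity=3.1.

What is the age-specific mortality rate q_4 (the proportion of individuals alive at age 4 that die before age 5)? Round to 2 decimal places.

0.46

q_4 = (l_4 − l_5) / l_4 = (0.092 − 0.05) / 0.092
     = 0.042 / 0.092 = 0.456522… → 0.46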